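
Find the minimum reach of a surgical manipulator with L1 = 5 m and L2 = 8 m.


Given: L1 = 5 m, L2 = 8 m
For a 2-link planar arm, min reach = |L1 - L2| (second link folded back)
Min reach = |5 - 8|
Min reach = 3 m

3 m


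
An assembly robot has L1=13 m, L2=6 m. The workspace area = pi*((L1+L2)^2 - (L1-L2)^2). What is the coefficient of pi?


Given: L1 = 13, L2 = 6
(L1+L2)^2 = (19)^2 = 361
(L1-L2)^2 = (7)^2 = 49
Difference = 361 - 49 = 312
This equals 4*L1*L2 = 4*13*6 = 312
Workspace area = 312*pi

312


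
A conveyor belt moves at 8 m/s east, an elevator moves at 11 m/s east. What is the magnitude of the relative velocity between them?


Given: v_A = 8 m/s east, v_B = 11 m/s east
Both move in the same direction; relative speed = |v_A - v_B|
|8 - 11| = |-3|
= 3 m/s

3 m/s


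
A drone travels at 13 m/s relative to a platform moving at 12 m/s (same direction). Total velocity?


Given: object velocity = 13 m/s, platform velocity = 12 m/s (same direction)
Using classical velocity addition: v_total = v_object + v_platform
v_total = 13 + 12
v_total = 25 m/s

25 m/s


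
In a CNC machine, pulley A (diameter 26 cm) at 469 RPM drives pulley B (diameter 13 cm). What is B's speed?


Given: D1 = 26 cm, w1 = 469 RPM, D2 = 13 cm
Using D1*w1 = D2*w2
w2 = D1*w1 / D2
w2 = 26*469 / 13
w2 = 12194 / 13
w2 = 938 RPM

938 RPM


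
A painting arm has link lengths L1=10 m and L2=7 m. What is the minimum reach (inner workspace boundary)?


Given: L1 = 10 m, L2 = 7 m
For a 2-link planar arm, min reach = |L1 - L2| (second link folded back)
Min reach = |10 - 7|
Min reach = 3 m

3 m


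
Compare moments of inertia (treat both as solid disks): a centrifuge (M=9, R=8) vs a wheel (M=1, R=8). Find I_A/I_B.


Given: M1=9 kg, R1=8 m, M2=1 kg, R2=8 m
For a disk: I = (1/2)*M*R^2, so I_A/I_B = (M1*R1^2)/(M2*R2^2)
M1*R1^2 = 9*64 = 576
M2*R2^2 = 1*64 = 64
I_A/I_B = 576/64 = 9

9


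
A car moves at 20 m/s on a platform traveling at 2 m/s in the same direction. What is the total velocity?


Given: object velocity = 20 m/s, platform velocity = 2 m/s (same direction)
Using classical velocity addition: v_total = v_object + v_platform
v_total = 20 + 2
v_total = 22 m/s

22 m/s


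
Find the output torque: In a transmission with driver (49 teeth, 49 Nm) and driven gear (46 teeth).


Given: N1 = 49, N2 = 46, T1 = 49 Nm
Using T2/T1 = N2/N1
T2 = T1 * N2 / N1
T2 = 49 * 46 / 49
T2 = 2254 / 49
T2 = 46 Nm

46 Nm


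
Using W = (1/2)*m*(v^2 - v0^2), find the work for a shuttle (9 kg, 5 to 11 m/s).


Given: m = 9 kg, v0 = 5 m/s, v = 11 m/s
Using W = (1/2)*m*(v^2 - v0^2)
v^2 = 11^2 = 121
v0^2 = 5^2 = 25
v^2 - v0^2 = 121 - 25 = 96
W = (1/2)*9*96 = 432 J

432 J


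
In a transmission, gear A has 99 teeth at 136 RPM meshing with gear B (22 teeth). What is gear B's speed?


Given: N1 = 99 teeth, w1 = 136 RPM, N2 = 22 teeth
Using N1*w1 = N2*w2
w2 = N1*w1 / N2
w2 = 99*136 / 22
w2 = 13464 / 22
w2 = 612 RPM

612 RPM


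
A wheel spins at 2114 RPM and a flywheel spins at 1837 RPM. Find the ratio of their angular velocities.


Given: RPM_A = 2114, RPM_B = 1837
omega = 2*pi*RPM/60, so omega_A/omega_B = RPM_A / RPM_B
omega_A/omega_B = 2114 / 1837
omega_A/omega_B = 2114/1837

2114/1837


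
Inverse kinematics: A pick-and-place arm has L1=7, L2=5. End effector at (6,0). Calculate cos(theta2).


Given: L1 = 7, L2 = 5, target (x, y) = (6, 0)
Using cos(theta2) = (x^2 + y^2 - L1^2 - L2^2) / (2*L1*L2)
x^2 + y^2 = 6^2 + 0 = 36
L1^2 + L2^2 = 49 + 25 = 74
Numerator = 36 - 74 = -38
Denominator = 2*7*5 = 70
cos(theta2) = -38/70 = -19/35

-19/35


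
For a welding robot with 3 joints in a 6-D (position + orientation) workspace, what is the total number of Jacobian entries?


Given: task space dimension = 6, joints = 3
Jacobian is a 6 x 3 matrix
Total entries = rows * columns
Total = 6 * 3
Total = 18

18


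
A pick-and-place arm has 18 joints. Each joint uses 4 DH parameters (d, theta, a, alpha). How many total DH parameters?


Given: 18 joints, 4 DH parameters per joint (d, theta, a, alpha)
Total DH parameters = number_of_joints * 4
Total = 18 * 4
Total = 72

72


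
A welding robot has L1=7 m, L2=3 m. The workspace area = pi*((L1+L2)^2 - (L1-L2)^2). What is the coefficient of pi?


Given: L1 = 7, L2 = 3
(L1+L2)^2 = (10)^2 = 100
(L1-L2)^2 = (4)^2 = 16
Difference = 100 - 16 = 84
This equals 4*L1*L2 = 4*7*3 = 84
Workspace area = 84*pi

84


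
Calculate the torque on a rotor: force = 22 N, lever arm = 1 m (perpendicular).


Given: F = 22 N, r = 1 m, angle = 90 deg (perpendicular)
Using tau = F * r * sin(90)
sin(90) = 1
tau = 22 * 1 * 1
tau = 22 Nm

22 Nm


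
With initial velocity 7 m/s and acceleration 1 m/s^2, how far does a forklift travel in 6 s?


Given: v0 = 7 m/s, a = 1 m/s^2, t = 6 s
Using s = v0*t + (1/2)*a*t^2
s = 7*6 + (1/2)*1*6^2
s = 42 + (1/2)*36
s = 42 + 18
s = 60

60 m


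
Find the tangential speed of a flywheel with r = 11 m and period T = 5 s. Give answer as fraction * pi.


Given: radius r = 11 m, period T = 5 s
Using v = 2*pi*r / T
v = 2*pi*11 / 5
v = 22*pi / 5
v = 22/5*pi m/s

22/5*pi m/s


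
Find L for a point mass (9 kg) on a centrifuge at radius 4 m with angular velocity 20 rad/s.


Given: m = 9 kg, r = 4 m, omega = 20 rad/s
For a point mass: I = m*r^2
I = 9*4^2 = 9*16 = 144
L = I*omega = 144*20
L = 2880 kg*m^2/s

2880 kg*m^2/s


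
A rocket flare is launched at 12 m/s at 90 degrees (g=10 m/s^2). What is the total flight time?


Given: v0 = 12 m/s, theta = 90 deg, g = 10 m/s^2
sin(90) = 1
Using T = 2*v0*sin(theta) / g
T = 2*12*1 / 10
T = 24 / 10
T = 12/5 s

12/5 s


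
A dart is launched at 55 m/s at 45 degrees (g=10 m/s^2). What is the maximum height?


Given: v0 = 55 m/s, theta = 45 deg, g = 10 m/s^2
sin^2(45) = 1/2
Using H = v0^2 * sin^2(theta) / (2*g)
H = 55^2 * 1/2 / (2*10)
H = 3025 * 1/2 / 20
H = 3025/2 / 20
H = 605/8 m

605/8 m


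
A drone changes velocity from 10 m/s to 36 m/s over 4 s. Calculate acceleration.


Given: initial velocity v0 = 10 m/s, final velocity v = 36 m/s, time t = 4 s
Using a = (v - v0) / t
a = (36 - 10) / 4
a = 26 / 4
a = 13/2 m/s^2

13/2 m/s^2


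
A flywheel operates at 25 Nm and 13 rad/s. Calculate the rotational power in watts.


Given: tau = 25 Nm, omega = 13 rad/s
Using P = tau * omega
P = 25 * 13
P = 325 W

325 W


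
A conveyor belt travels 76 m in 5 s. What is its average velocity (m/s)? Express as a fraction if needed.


Given: distance d = 76 m, time t = 5 s
Using v = d / t
v = 76 / 5
v = 76/5 m/s

76/5 m/s


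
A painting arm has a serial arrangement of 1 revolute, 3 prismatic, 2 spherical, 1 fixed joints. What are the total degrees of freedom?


Given: serial robot with 1 revolute, 3 prismatic, 2 spherical, 1 fixed joints
DOF contribution per joint type: revolute=1, prismatic=1, spherical=3, fixed=0
DOF = 1*1 + 3*1 + 2*3 + 1*0
DOF = 10

10


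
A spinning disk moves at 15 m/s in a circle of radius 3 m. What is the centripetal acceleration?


Given: v = 15 m/s, r = 3 m
Using a_c = v^2 / r
a_c = 15^2 / 3
a_c = 225 / 3
a_c = 75 m/s^2

75 m/s^2


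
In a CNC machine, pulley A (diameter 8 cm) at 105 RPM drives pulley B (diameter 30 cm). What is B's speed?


Given: D1 = 8 cm, w1 = 105 RPM, D2 = 30 cm
Using D1*w1 = D2*w2
w2 = D1*w1 / D2
w2 = 8*105 / 30
w2 = 840 / 30
w2 = 28 RPM

28 RPM


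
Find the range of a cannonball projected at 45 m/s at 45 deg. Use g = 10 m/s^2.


Given: v0 = 45 m/s, theta = 45 deg, g = 10 m/s^2
sin(2*45) = sin(90) = 1
Using R = v0^2 * sin(2*theta) / g
R = 45^2 * 1 / 10
R = 2025 / 10
R = 405/2 m

405/2 m


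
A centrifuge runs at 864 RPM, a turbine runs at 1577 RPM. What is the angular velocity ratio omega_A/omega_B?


Given: RPM_A = 864, RPM_B = 1577
omega = 2*pi*RPM/60, so omega_A/omega_B = RPM_A / RPM_B
omega_A/omega_B = 864 / 1577
omega_A/omega_B = 864/1577

864/1577


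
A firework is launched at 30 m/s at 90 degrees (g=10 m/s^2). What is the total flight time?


Given: v0 = 30 m/s, theta = 90 deg, g = 10 m/s^2
sin(90) = 1
Using T = 2*v0*sin(theta) / g
T = 2*30*1 / 10
T = 60 / 10
T = 6 s

6 s


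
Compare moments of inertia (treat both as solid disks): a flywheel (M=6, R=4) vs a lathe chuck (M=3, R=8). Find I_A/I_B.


Given: M1=6 kg, R1=4 m, M2=3 kg, R2=8 m
For a disk: I = (1/2)*M*R^2, so I_A/I_B = (M1*R1^2)/(M2*R2^2)
M1*R1^2 = 6*16 = 96
M2*R2^2 = 3*64 = 192
I_A/I_B = 96/192 = 1/2

1/2


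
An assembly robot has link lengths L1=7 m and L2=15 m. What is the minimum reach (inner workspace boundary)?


Given: L1 = 7 m, L2 = 15 m
For a 2-link planar arm, min reach = |L1 - L2| (second link folded back)
Min reach = |7 - 15|
Min reach = 8 m

8 m


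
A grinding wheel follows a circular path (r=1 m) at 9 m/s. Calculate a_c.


Given: v = 9 m/s, r = 1 m
Using a_c = v^2 / r
a_c = 9^2 / 1
a_c = 81 / 1
a_c = 81 m/s^2

81 m/s^2


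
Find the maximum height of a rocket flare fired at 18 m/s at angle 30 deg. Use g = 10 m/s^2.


Given: v0 = 18 m/s, theta = 30 deg, g = 10 m/s^2
sin^2(30) = 1/4
Using H = v0^2 * sin^2(theta) / (2*g)
H = 18^2 * 1/4 / (2*10)
H = 324 * 1/4 / 20
H = 81 / 20
H = 81/20 m

81/20 m


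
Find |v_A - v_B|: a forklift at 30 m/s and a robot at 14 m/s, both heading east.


Given: v_A = 30 m/s east, v_B = 14 m/s east
Both move in the same direction; relative speed = |v_A - v_B|
|30 - 14| = |16|
= 16 m/s

16 m/s


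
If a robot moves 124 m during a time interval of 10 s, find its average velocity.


Given: distance d = 124 m, time t = 10 s
Using v = d / t
v = 124 / 10
v = 62/5 m/s

62/5 m/s


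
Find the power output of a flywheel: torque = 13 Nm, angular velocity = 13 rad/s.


Given: tau = 13 Nm, omega = 13 rad/s
Using P = tau * omega
P = 13 * 13
P = 169 W

169 W


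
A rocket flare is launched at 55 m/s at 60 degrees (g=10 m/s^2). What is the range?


Given: v0 = 55 m/s, theta = 60 deg, g = 10 m/s^2
sin(2*60) = sin(120) = sqrt(3)/2
Using R = v0^2 * sin(2*theta) / g
R = 55^2 * (sqrt(3)/2) / 10
R = 3025 * sqrt(3) / 20
R = 605/4*sqrt(3) m

605/4*sqrt(3) m


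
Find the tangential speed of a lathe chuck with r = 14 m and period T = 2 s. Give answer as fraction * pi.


Given: radius r = 14 m, period T = 2 s
Using v = 2*pi*r / T
v = 2*pi*14 / 2
v = 28*pi / 2
v = 14*pi m/s

14*pi m/s


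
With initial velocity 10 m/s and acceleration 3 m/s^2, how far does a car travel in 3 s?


Given: v0 = 10 m/s, a = 3 m/s^2, t = 3 s
Using s = v0*t + (1/2)*a*t^2
s = 10*3 + (1/2)*3*3^2
s = 30 + (1/2)*27
s = 30 + 27/2
s = 87/2

87/2 m


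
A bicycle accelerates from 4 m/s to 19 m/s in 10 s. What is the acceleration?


Given: initial velocity v0 = 4 m/s, final velocity v = 19 m/s, time t = 10 s
Using a = (v - v0) / t
a = (19 - 4) / 10
a = 15 / 10
a = 3/2 m/s^2

3/2 m/s^2


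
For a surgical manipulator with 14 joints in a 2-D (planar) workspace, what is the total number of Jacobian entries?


Given: task space dimension = 2, joints = 14
Jacobian is a 2 x 14 matrix
Total entries = rows * columns
Total = 2 * 14
Total = 28

28


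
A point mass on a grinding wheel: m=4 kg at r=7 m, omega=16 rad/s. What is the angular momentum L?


Given: m = 4 kg, r = 7 m, omega = 16 rad/s
For a point mass: I = m*r^2
I = 4*7^2 = 4*49 = 196
L = I*omega = 196*16
L = 3136 kg*m^2/s

3136 kg*m^2/s


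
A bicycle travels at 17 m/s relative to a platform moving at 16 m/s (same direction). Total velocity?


Given: object velocity = 17 m/s, platform velocity = 16 m/s (same direction)
Using classical velocity addition: v_total = v_object + v_platform
v_total = 17 + 16
v_total = 33 m/s

33 m/s


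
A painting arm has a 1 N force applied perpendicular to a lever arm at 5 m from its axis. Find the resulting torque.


Given: F = 1 N, r = 5 m, angle = 90 deg (perpendicular)
Using tau = F * r * sin(90)
sin(90) = 1
tau = 1 * 5 * 1
tau = 5 Nm

5 Nm


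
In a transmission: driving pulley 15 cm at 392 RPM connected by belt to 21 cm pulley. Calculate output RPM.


Given: D1 = 15 cm, w1 = 392 RPM, D2 = 21 cm
Using D1*w1 = D2*w2
w2 = D1*w1 / D2
w2 = 15*392 / 21
w2 = 5880 / 21
w2 = 280 RPM

280 RPM


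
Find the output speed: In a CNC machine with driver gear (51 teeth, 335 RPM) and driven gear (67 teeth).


Given: N1 = 51 teeth, w1 = 335 RPM, N2 = 67 teeth
Using N1*w1 = N2*w2
w2 = N1*w1 / N2
w2 = 51*335 / 67
w2 = 17085 / 67
w2 = 255 RPM

255 RPM


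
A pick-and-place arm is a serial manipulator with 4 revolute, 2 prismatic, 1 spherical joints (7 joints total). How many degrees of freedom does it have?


Given: serial robot with 4 revolute, 2 prismatic, 1 spherical joints
DOF contribution per joint type: revolute=1, prismatic=1, spherical=3, fixed=0
DOF = 4*1 + 2*1 + 1*3
DOF = 9

9


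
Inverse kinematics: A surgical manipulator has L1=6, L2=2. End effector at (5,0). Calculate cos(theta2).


Given: L1 = 6, L2 = 2, target (x, y) = (5, 0)
Using cos(theta2) = (x^2 + y^2 - L1^2 - L2^2) / (2*L1*L2)
x^2 + y^2 = 5^2 + 0 = 25
L1^2 + L2^2 = 36 + 4 = 40
Numerator = 25 - 40 = -15
Denominator = 2*6*2 = 24
cos(theta2) = -15/24 = -5/8

-5/8


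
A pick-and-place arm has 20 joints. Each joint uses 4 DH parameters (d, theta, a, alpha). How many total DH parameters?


Given: 20 joints, 4 DH parameters per joint (d, theta, a, alpha)
Total DH parameters = number_of_joints * 4
Total = 20 * 4
Total = 80

80


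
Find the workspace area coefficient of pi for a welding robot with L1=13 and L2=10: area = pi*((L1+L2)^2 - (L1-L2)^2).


Given: L1 = 13, L2 = 10
(L1+L2)^2 = (23)^2 = 529
(L1-L2)^2 = (3)^2 = 9
Difference = 529 - 9 = 520
This equals 4*L1*L2 = 4*13*10 = 520
Workspace area = 520*pi

520


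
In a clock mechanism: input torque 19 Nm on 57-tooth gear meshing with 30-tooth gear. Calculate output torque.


Given: N1 = 57, N2 = 30, T1 = 19 Nm
Using T2/T1 = N2/N1
T2 = T1 * N2 / N1
T2 = 19 * 30 / 57
T2 = 570 / 57
T2 = 10 Nm

10 Nm


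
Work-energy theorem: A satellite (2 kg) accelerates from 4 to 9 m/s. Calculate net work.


Given: m = 2 kg, v0 = 4 m/s, v = 9 m/s
Using W = (1/2)*m*(v^2 - v0^2)
v^2 = 9^2 = 81
v0^2 = 4^2 = 16
v^2 - v0^2 = 81 - 16 = 65
W = (1/2)*2*65 = 65 J

65 J


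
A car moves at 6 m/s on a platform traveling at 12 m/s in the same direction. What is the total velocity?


Given: object velocity = 6 m/s, platform velocity = 12 m/s (same direction)
Using classical velocity addition: v_total = v_object + v_platform
v_total = 6 + 12
v_total = 18 m/s

18 m/s


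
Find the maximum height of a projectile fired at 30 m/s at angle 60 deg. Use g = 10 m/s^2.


Given: v0 = 30 m/s, theta = 60 deg, g = 10 m/s^2
sin^2(60) = 3/4
Using H = v0^2 * sin^2(theta) / (2*g)
H = 30^2 * 3/4 / (2*10)
H = 900 * 3/4 / 20
H = 675 / 20
H = 135/4 m

135/4 m


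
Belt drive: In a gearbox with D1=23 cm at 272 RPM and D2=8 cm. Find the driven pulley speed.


Given: D1 = 23 cm, w1 = 272 RPM, D2 = 8 cm
Using D1*w1 = D2*w2
w2 = D1*w1 / D2
w2 = 23*272 / 8
w2 = 6256 / 8
w2 = 782 RPM

782 RPM


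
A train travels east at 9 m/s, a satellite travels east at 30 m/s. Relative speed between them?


Given: v_A = 9 m/s east, v_B = 30 m/s east
Both move in the same direction; relative speed = |v_A - v_B|
|9 - 30| = |-21|
= 21 m/s

21 m/s


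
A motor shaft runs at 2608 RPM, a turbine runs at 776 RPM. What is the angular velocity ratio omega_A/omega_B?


Given: RPM_A = 2608, RPM_B = 776
omega = 2*pi*RPM/60, so omega_A/omega_B = RPM_A / RPM_B
omega_A/omega_B = 2608 / 776
omega_A/omega_B = 326/97

326/97


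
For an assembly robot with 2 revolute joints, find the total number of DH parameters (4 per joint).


Given: 2 joints, 4 DH parameters per joint (d, theta, a, alpha)
Total DH parameters = number_of_joints * 4
Total = 2 * 4
Total = 8

8


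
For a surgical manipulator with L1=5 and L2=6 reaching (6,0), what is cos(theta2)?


Given: L1 = 5, L2 = 6, target (x, y) = (6, 0)
Using cos(theta2) = (x^2 + y^2 - L1^2 - L2^2) / (2*L1*L2)
x^2 + y^2 = 6^2 + 0 = 36
L1^2 + L2^2 = 25 + 36 = 61
Numerator = 36 - 61 = -25
Denominator = 2*5*6 = 60
cos(theta2) = -25/60 = -5/12

-5/12


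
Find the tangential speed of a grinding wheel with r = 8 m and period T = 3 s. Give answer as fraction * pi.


Given: radius r = 8 m, period T = 3 s
Using v = 2*pi*r / T
v = 2*pi*8 / 3
v = 16*pi / 3
v = 16/3*pi m/s

16/3*pi m/s


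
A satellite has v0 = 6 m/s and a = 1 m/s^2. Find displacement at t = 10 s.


Given: v0 = 6 m/s, a = 1 m/s^2, t = 10 s
Using s = v0*t + (1/2)*a*t^2
s = 6*10 + (1/2)*1*10^2
s = 60 + (1/2)*100
s = 60 + 50
s = 110

110 m


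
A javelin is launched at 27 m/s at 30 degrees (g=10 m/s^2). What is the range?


Given: v0 = 27 m/s, theta = 30 deg, g = 10 m/s^2
sin(2*30) = sin(60) = sqrt(3)/2
Using R = v0^2 * sin(2*theta) / g
R = 27^2 * (sqrt(3)/2) / 10
R = 729 * sqrt(3) / 20
R = 729/20*sqrt(3) m

729/20*sqrt(3) m


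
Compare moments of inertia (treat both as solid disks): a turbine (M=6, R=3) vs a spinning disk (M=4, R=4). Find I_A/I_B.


Given: M1=6 kg, R1=3 m, M2=4 kg, R2=4 m
For a disk: I = (1/2)*M*R^2, so I_A/I_B = (M1*R1^2)/(M2*R2^2)
M1*R1^2 = 6*9 = 54
M2*R2^2 = 4*16 = 64
I_A/I_B = 54/64 = 27/32

27/32


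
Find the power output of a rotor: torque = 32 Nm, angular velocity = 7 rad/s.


Given: tau = 32 Nm, omega = 7 rad/s
Using P = tau * omega
P = 32 * 7
P = 224 W

224 W


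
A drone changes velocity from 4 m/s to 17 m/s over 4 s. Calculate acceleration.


Given: initial velocity v0 = 4 m/s, final velocity v = 17 m/s, time t = 4 s
Using a = (v - v0) / t
a = (17 - 4) / 4
a = 13 / 4
a = 13/4 m/s^2

13/4 m/s^2


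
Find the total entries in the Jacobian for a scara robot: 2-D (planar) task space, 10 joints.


Given: task space dimension = 2, joints = 10
Jacobian is a 2 x 10 matrix
Total entries = rows * columns
Total = 2 * 10
Total = 20

20


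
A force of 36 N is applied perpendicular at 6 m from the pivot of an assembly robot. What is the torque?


Given: F = 36 N, r = 6 m, angle = 90 deg (perpendicular)
Using tau = F * r * sin(90)
sin(90) = 1
tau = 36 * 6 * 1
tau = 216 Nm

216 Nm


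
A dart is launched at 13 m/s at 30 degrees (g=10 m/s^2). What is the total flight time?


Given: v0 = 13 m/s, theta = 30 deg, g = 10 m/s^2
sin(30) = 1/2
Using T = 2*v0*sin(theta) / g
T = 2*13*1/2 / 10
T = 13 / 10
T = 13/10 s

13/10 s


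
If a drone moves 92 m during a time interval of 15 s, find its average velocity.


Given: distance d = 92 m, time t = 15 s
Using v = d / t
v = 92 / 15
v = 92/15 m/s

92/15 m/s


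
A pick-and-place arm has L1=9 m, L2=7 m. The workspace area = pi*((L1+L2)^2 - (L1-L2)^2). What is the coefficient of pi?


Given: L1 = 9, L2 = 7
(L1+L2)^2 = (16)^2 = 256
(L1-L2)^2 = (2)^2 = 4
Difference = 256 - 4 = 252
This equals 4*L1*L2 = 4*9*7 = 252
Workspace area = 252*pi

252


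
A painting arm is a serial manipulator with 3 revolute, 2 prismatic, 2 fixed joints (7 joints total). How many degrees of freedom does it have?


Given: serial robot with 3 revolute, 2 prismatic, 2 fixed joints
DOF contribution per joint type: revolute=1, prismatic=1, spherical=3, fixed=0
DOF = 3*1 + 2*1 + 2*0
DOF = 5

5


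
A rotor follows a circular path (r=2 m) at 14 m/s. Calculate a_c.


Given: v = 14 m/s, r = 2 m
Using a_c = v^2 / r
a_c = 14^2 / 2
a_c = 196 / 2
a_c = 98 m/s^2

98 m/s^2


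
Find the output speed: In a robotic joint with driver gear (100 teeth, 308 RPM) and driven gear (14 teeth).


Given: N1 = 100 teeth, w1 = 308 RPM, N2 = 14 teeth
Using N1*w1 = N2*w2
w2 = N1*w1 / N2
w2 = 100*308 / 14
w2 = 30800 / 14
w2 = 2200 RPM

2200 RPM


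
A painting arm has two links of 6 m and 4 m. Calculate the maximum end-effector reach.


Given: L1 = 6 m, L2 = 4 m
For a 2-link planar arm, max reach = L1 + L2 (fully extended)
Max reach = 6 + 4
Max reach = 10 m

10 m


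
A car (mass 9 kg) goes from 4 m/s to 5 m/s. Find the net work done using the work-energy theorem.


Given: m = 9 kg, v0 = 4 m/s, v = 5 m/s
Using W = (1/2)*m*(v^2 - v0^2)
v^2 = 5^2 = 25
v0^2 = 4^2 = 16
v^2 - v0^2 = 25 - 16 = 9
W = (1/2)*9*9 = 81/2 J

81/2 J


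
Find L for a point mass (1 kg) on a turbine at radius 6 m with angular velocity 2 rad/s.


Given: m = 1 kg, r = 6 m, omega = 2 rad/s
For a point mass: I = m*r^2
I = 1*6^2 = 1*36 = 36
L = I*omega = 36*2
L = 72 kg*m^2/s

72 kg*m^2/s


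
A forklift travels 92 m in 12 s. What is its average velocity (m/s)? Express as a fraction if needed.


Given: distance d = 92 m, time t = 12 s
Using v = d / t
v = 92 / 12
v = 23/3 m/s

23/3 m/s


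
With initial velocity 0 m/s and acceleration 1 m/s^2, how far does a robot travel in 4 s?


Given: v0 = 0 m/s, a = 1 m/s^2, t = 4 s
Using s = v0*t + (1/2)*a*t^2
s = 0*4 + (1/2)*1*4^2
s = 0 + (1/2)*16
s = 0 + 8
s = 8

8 m


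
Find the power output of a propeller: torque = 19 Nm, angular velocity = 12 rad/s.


Given: tau = 19 Nm, omega = 12 rad/s
Using P = tau * omega
P = 19 * 12
P = 228 W

228 W


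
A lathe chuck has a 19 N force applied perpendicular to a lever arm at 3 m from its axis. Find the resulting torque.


Given: F = 19 N, r = 3 m, angle = 90 deg (perpendicular)
Using tau = F * r * sin(90)
sin(90) = 1
tau = 19 * 3 * 1
tau = 57 Nm

57 Nm


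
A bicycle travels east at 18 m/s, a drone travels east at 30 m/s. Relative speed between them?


Given: v_A = 18 m/s east, v_B = 30 m/s east
Both move in the same direction; relative speed = |v_A - v_B|
|18 - 30| = |-12|
= 12 m/s

12 m/s


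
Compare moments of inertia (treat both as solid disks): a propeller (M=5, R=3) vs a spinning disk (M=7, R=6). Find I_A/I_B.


Given: M1=5 kg, R1=3 m, M2=7 kg, R2=6 m
For a disk: I = (1/2)*M*R^2, so I_A/I_B = (M1*R1^2)/(M2*R2^2)
M1*R1^2 = 5*9 = 45
M2*R2^2 = 7*36 = 252
I_A/I_B = 45/252 = 5/28

5/28


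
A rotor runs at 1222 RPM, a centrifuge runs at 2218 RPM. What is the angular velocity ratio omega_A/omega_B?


Given: RPM_A = 1222, RPM_B = 2218
omega = 2*pi*RPM/60, so omega_A/omega_B = RPM_A / RPM_B
omega_A/omega_B = 1222 / 2218
omega_A/omega_B = 611/1109

611/1109


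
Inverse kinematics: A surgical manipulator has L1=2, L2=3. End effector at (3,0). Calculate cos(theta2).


Given: L1 = 2, L2 = 3, target (x, y) = (3, 0)
Using cos(theta2) = (x^2 + y^2 - L1^2 - L2^2) / (2*L1*L2)
x^2 + y^2 = 3^2 + 0 = 9
L1^2 + L2^2 = 4 + 9 = 13
Numerator = 9 - 13 = -4
Denominator = 2*2*3 = 12
cos(theta2) = -4/12 = -1/3

-1/3


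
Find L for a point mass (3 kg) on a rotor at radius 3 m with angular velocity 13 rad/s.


Given: m = 3 kg, r = 3 m, omega = 13 rad/s
For a point mass: I = m*r^2
I = 3*3^2 = 3*9 = 27
L = I*omega = 27*13
L = 351 kg*m^2/s

351 kg*m^2/s


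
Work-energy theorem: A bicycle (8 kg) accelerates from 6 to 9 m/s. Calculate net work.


Given: m = 8 kg, v0 = 6 m/s, v = 9 m/s
Using W = (1/2)*m*(v^2 - v0^2)
v^2 = 9^2 = 81
v0^2 = 6^2 = 36
v^2 - v0^2 = 81 - 36 = 45
W = (1/2)*8*45 = 180 J

180 J


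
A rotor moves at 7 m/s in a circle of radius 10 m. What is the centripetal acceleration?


Given: v = 7 m/s, r = 10 m
Using a_c = v^2 / r
a_c = 7^2 / 10
a_c = 49 / 10
a_c = 49/10 m/s^2

49/10 m/s^2


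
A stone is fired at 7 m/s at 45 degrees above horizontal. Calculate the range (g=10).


Given: v0 = 7 m/s, theta = 45 deg, g = 10 m/s^2
sin(2*45) = sin(90) = 1
Using R = v0^2 * sin(2*theta) / g
R = 7^2 * 1 / 10
R = 49 / 10
R = 49/10 m

49/10 m


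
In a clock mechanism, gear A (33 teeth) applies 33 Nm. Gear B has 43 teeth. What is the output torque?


Given: N1 = 33, N2 = 43, T1 = 33 Nm
Using T2/T1 = N2/N1
T2 = T1 * N2 / N1
T2 = 33 * 43 / 33
T2 = 1419 / 33
T2 = 43 Nm

43 Nm


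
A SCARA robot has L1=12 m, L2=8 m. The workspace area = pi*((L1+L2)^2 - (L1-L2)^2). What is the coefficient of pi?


Given: L1 = 12, L2 = 8
(L1+L2)^2 = (20)^2 = 400
(L1-L2)^2 = (4)^2 = 16
Difference = 400 - 16 = 384
This equals 4*L1*L2 = 4*12*8 = 384
Workspace area = 384*pi

384


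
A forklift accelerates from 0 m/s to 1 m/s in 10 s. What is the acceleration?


Given: initial velocity v0 = 0 m/s, final velocity v = 1 m/s, time t = 10 s
Using a = (v - v0) / t
a = (1 - 0) / 10
a = 1 / 10
a = 1/10 m/s^2

1/10 m/s^2


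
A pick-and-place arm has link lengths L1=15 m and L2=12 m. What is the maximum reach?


Given: L1 = 15 m, L2 = 12 m
For a 2-link planar arm, max reach = L1 + L2 (fully extended)
Max reach = 15 + 12
Max reach = 27 m

27 m


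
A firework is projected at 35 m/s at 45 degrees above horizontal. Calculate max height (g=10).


Given: v0 = 35 m/s, theta = 45 deg, g = 10 m/s^2
sin^2(45) = 1/2
Using H = v0^2 * sin^2(theta) / (2*g)
H = 35^2 * 1/2 / (2*10)
H = 1225 * 1/2 / 20
H = 1225/2 / 20
H = 245/8 m

245/8 m


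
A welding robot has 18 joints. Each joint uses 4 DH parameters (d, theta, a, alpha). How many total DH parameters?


Given: 18 joints, 4 DH parameters per joint (d, theta, a, alpha)
Total DH parameters = number_of_joints * 4
Total = 18 * 4
Total = 72

72


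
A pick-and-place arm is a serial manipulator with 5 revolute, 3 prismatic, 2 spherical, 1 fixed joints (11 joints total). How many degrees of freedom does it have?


Given: serial robot with 5 revolute, 3 prismatic, 2 spherical, 1 fixed joints
DOF contribution per joint type: revolute=1, prismatic=1, spherical=3, fixed=0
DOF = 5*1 + 3*1 + 2*3 + 1*0
DOF = 14

14


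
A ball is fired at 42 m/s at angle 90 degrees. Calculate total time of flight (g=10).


Given: v0 = 42 m/s, theta = 90 deg, g = 10 m/s^2
sin(90) = 1
Using T = 2*v0*sin(theta) / g
T = 2*42*1 / 10
T = 84 / 10
T = 42/5 s

42/5 s


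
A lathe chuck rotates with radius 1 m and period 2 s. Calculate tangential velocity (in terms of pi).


Given: radius r = 1 m, period T = 2 s
Using v = 2*pi*r / T
v = 2*pi*1 / 2
v = 2*pi / 2
v = 1*pi m/s

1*pi m/s


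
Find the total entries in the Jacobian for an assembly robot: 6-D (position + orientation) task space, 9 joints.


Given: task space dimension = 6, joints = 9
Jacobian is a 6 x 9 matrix
Total entries = rows * columns
Total = 6 * 9
Total = 54

54


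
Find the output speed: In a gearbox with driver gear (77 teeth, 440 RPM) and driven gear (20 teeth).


Given: N1 = 77 teeth, w1 = 440 RPM, N2 = 20 teeth
Using N1*w1 = N2*w2
w2 = N1*w1 / N2
w2 = 77*440 / 20
w2 = 33880 / 20
w2 = 1694 RPM

1694 RPM


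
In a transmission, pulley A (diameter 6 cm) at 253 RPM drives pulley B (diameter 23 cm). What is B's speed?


Given: D1 = 6 cm, w1 = 253 RPM, D2 = 23 cm
Using D1*w1 = D2*w2
w2 = D1*w1 / D2
w2 = 6*253 / 23
w2 = 1518 / 23
w2 = 66 RPM

66 RPM


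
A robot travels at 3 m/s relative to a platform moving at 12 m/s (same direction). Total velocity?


Given: object velocity = 3 m/s, platform velocity = 12 m/s (same direction)
Using classical velocity addition: v_total = v_object + v_platform
v_total = 3 + 12
v_total = 15 m/s

15 m/s


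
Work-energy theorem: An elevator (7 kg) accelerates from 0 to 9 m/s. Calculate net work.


Given: m = 7 kg, v0 = 0 m/s, v = 9 m/s
Using W = (1/2)*m*(v^2 - v0^2)
v^2 = 9^2 = 81
v0^2 = 0^2 = 0
v^2 - v0^2 = 81 - 0 = 81
W = (1/2)*7*81 = 567/2 J

567/2 J


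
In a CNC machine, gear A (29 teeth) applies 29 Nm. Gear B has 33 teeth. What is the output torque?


Given: N1 = 29, N2 = 33, T1 = 29 Nm
Using T2/T1 = N2/N1
T2 = T1 * N2 / N1
T2 = 29 * 33 / 29
T2 = 957 / 29
T2 = 33 Nm

33 Nm


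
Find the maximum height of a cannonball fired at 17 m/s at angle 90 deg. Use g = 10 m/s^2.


Given: v0 = 17 m/s, theta = 90 deg, g = 10 m/s^2
sin^2(90) = 1
Using H = v0^2 * sin^2(theta) / (2*g)
H = 17^2 * 1 / (2*10)
H = 289 * 1 / 20
H = 289 / 20
H = 289/20 m

289/20 m


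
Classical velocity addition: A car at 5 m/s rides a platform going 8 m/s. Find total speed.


Given: object velocity = 5 m/s, platform velocity = 8 m/s (same direction)
Using classical velocity addition: v_total = v_object + v_platform
v_total = 5 + 8
v_total = 13 m/s

13 m/s


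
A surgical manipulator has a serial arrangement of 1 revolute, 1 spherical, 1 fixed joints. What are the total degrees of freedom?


Given: serial robot with 1 revolute, 1 spherical, 1 fixed joints
DOF contribution per joint type: revolute=1, prismatic=1, spherical=3, fixed=0
DOF = 1*1 + 1*3 + 1*0
DOF = 4

4


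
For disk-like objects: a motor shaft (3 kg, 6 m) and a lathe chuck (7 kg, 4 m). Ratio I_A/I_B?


Given: M1=3 kg, R1=6 m, M2=7 kg, R2=4 m
For a disk: I = (1/2)*M*R^2, so I_A/I_B = (M1*R1^2)/(M2*R2^2)
M1*R1^2 = 3*36 = 108
M2*R2^2 = 7*16 = 112
I_A/I_B = 108/112 = 27/28

27/28


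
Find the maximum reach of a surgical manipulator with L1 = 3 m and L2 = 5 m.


Given: L1 = 3 m, L2 = 5 m
For a 2-link planar arm, max reach = L1 + L2 (fully extended)
Max reach = 3 + 5
Max reach = 8 m

8 m


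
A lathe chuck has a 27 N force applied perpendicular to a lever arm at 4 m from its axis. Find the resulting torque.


Given: F = 27 N, r = 4 m, angle = 90 deg (perpendicular)
Using tau = F * r * sin(90)
sin(90) = 1
tau = 27 * 4 * 1
tau = 108 Nm

108 Nm


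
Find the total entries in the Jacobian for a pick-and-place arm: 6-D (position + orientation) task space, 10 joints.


Given: task space dimension = 6, joints = 10
Jacobian is a 6 x 10 matrix
Total entries = rows * columns
Total = 6 * 10
Total = 60

60


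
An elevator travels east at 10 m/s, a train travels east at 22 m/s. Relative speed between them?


Given: v_A = 10 m/s east, v_B = 22 m/s east
Both move in the same direction; relative speed = |v_A - v_B|
|10 - 22| = |-12|
= 12 m/s

12 m/s


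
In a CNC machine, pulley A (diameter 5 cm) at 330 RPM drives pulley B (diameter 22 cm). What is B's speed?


Given: D1 = 5 cm, w1 = 330 RPM, D2 = 22 cm
Using D1*w1 = D2*w2
w2 = D1*w1 / D2
w2 = 5*330 / 22
w2 = 1650 / 22
w2 = 75 RPM

75 RPM


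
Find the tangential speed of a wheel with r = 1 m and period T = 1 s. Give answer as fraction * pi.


Given: radius r = 1 m, period T = 1 s
Using v = 2*pi*r / T
v = 2*pi*1 / 1
v = 2*pi / 1
v = 2*pi m/s

2*pi m/s


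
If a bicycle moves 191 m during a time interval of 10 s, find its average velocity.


Given: distance d = 191 m, time t = 10 s
Using v = d / t
v = 191 / 10
v = 191/10 m/s

191/10 m/s


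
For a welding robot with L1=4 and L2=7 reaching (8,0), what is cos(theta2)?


Given: L1 = 4, L2 = 7, target (x, y) = (8, 0)
Using cos(theta2) = (x^2 + y^2 - L1^2 - L2^2) / (2*L1*L2)
x^2 + y^2 = 8^2 + 0 = 64
L1^2 + L2^2 = 16 + 49 = 65
Numerator = 64 - 65 = -1
Denominator = 2*4*7 = 56
cos(theta2) = -1/56 = -1/56

-1/56


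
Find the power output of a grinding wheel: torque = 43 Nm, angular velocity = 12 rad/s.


Given: tau = 43 Nm, omega = 12 rad/s
Using P = tau * omega
P = 43 * 12
P = 516 W

516 W


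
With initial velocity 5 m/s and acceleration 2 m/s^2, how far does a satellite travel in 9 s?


Given: v0 = 5 m/s, a = 2 m/s^2, t = 9 s
Using s = v0*t + (1/2)*a*t^2
s = 5*9 + (1/2)*2*9^2
s = 45 + (1/2)*162
s = 45 + 81
s = 126

126 m


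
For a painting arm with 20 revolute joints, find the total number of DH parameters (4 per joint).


Given: 20 joints, 4 DH parameters per joint (d, theta, a, alpha)
Total DH parameters = number_of_joints * 4
Total = 20 * 4
Total = 80

80


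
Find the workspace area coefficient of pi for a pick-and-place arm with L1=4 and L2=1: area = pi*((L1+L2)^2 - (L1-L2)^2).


Given: L1 = 4, L2 = 1
(L1+L2)^2 = (5)^2 = 25
(L1-L2)^2 = (3)^2 = 9
Difference = 25 - 9 = 16
This equals 4*L1*L2 = 4*4*1 = 16
Workspace area = 16*pi

16


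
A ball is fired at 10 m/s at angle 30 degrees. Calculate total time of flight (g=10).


Given: v0 = 10 m/s, theta = 30 deg, g = 10 m/s^2
sin(30) = 1/2
Using T = 2*v0*sin(theta) / g
T = 2*10*1/2 / 10
T = 10 / 10
T = 1 s

1 s


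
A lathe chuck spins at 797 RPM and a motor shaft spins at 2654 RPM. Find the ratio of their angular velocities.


Given: RPM_A = 797, RPM_B = 2654
omega = 2*pi*RPM/60, so omega_A/omega_B = RPM_A / RPM_B
omega_A/omega_B = 797 / 2654
omega_A/omega_B = 797/2654

797/2654


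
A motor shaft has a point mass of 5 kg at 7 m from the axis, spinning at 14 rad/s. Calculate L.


Given: m = 5 kg, r = 7 m, omega = 14 rad/s
For a point mass: I = m*r^2
I = 5*7^2 = 5*49 = 245
L = I*omega = 245*14
L = 3430 kg*m^2/s

3430 kg*m^2/s


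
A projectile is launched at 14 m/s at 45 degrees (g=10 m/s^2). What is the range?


Given: v0 = 14 m/s, theta = 45 deg, g = 10 m/s^2
sin(2*45) = sin(90) = 1
Using R = v0^2 * sin(2*theta) / g
R = 14^2 * 1 / 10
R = 196 / 10
R = 98/5 m

98/5 m


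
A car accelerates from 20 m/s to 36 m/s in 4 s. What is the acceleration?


Given: initial velocity v0 = 20 m/s, final velocity v = 36 m/s, time t = 4 s
Using a = (v - v0) / t
a = (36 - 20) / 4
a = 16 / 4
a = 4 m/s^2

4 m/s^2


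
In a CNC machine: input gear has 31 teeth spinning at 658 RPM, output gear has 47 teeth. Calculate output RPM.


Given: N1 = 31 teeth, w1 = 658 RPM, N2 = 47 teeth
Using N1*w1 = N2*w2
w2 = N1*w1 / N2
w2 = 31*658 / 47
w2 = 20398 / 47
w2 = 434 RPM

434 RPM


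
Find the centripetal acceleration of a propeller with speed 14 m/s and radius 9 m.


Given: v = 14 m/s, r = 9 m
Using a_c = v^2 / r
a_c = 14^2 / 9
a_c = 196 / 9
a_c = 196/9 m/s^2

196/9 m/s^2


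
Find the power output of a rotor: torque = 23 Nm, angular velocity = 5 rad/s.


Given: tau = 23 Nm, omega = 5 rad/s
Using P = tau * omega
P = 23 * 5
P = 115 W

115 W


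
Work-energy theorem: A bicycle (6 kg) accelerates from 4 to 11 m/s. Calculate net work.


Given: m = 6 kg, v0 = 4 m/s, v = 11 m/s
Using W = (1/2)*m*(v^2 - v0^2)
v^2 = 11^2 = 121
v0^2 = 4^2 = 16
v^2 - v0^2 = 121 - 16 = 105
W = (1/2)*6*105 = 315 J

315 J


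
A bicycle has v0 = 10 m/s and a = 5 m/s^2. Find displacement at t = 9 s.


Given: v0 = 10 m/s, a = 5 m/s^2, t = 9 s
Using s = v0*t + (1/2)*a*t^2
s = 10*9 + (1/2)*5*9^2
s = 90 + (1/2)*405
s = 90 + 405/2
s = 585/2

585/2 m


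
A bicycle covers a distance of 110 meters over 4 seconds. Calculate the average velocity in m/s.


Given: distance d = 110 m, time t = 4 s
Using v = d / t
v = 110 / 4
v = 55/2 m/s

55/2 m/s


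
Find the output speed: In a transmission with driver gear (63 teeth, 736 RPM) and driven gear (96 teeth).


Given: N1 = 63 teeth, w1 = 736 RPM, N2 = 96 teeth
Using N1*w1 = N2*w2
w2 = N1*w1 / N2
w2 = 63*736 / 96
w2 = 46368 / 96
w2 = 483 RPM

483 RPM


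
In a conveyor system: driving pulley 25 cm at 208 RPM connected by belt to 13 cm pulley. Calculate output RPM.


Given: D1 = 25 cm, w1 = 208 RPM, D2 = 13 cm
Using D1*w1 = D2*w2
w2 = D1*w1 / D2
w2 = 25*208 / 13
w2 = 5200 / 13
w2 = 400 RPM

400 RPM


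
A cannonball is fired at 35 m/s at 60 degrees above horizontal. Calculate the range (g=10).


Given: v0 = 35 m/s, theta = 60 deg, g = 10 m/s^2
sin(2*60) = sin(120) = sqrt(3)/2
Using R = v0^2 * sin(2*theta) / g
R = 35^2 * (sqrt(3)/2) / 10
R = 1225 * sqrt(3) / 20
R = 245/4*sqrt(3) m

245/4*sqrt(3) m


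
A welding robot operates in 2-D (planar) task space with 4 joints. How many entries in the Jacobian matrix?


Given: task space dimension = 2, joints = 4
Jacobian is a 2 x 4 matrix
Total entries = rows * columns
Total = 2 * 4
Total = 8

8


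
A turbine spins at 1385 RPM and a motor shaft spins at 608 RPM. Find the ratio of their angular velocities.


Given: RPM_A = 1385, RPM_B = 608
omega = 2*pi*RPM/60, so omega_A/omega_B = RPM_A / RPM_B
omega_A/omega_B = 1385 / 608
omega_A/omega_B = 1385/608

1385/608


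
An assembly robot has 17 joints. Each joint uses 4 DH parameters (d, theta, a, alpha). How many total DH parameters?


Given: 17 joints, 4 DH parameters per joint (d, theta, a, alpha)
Total DH parameters = number_of_joints * 4
Total = 17 * 4
Total = 68

68


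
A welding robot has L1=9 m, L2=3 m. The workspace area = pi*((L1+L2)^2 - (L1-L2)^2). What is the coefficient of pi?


Given: L1 = 9, L2 = 3
(L1+L2)^2 = (12)^2 = 144
(L1-L2)^2 = (6)^2 = 36
Difference = 144 - 36 = 108
This equals 4*L1*L2 = 4*9*3 = 108
Workspace area = 108*pi

108


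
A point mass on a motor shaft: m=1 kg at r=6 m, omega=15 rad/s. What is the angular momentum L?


Given: m = 1 kg, r = 6 m, omega = 15 rad/s
For a point mass: I = m*r^2
I = 1*6^2 = 1*36 = 36
L = I*omega = 36*15
L = 540 kg*m^2/s

540 kg*m^2/s


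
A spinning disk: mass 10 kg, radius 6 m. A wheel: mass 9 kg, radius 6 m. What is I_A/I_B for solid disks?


Given: M1=10 kg, R1=6 m, M2=9 kg, R2=6 m
For a disk: I = (1/2)*M*R^2, so I_A/I_B = (M1*R1^2)/(M2*R2^2)
M1*R1^2 = 10*36 = 360
M2*R2^2 = 9*36 = 324
I_A/I_B = 360/324 = 10/9

10/9


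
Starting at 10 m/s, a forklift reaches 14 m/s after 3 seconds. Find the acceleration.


Given: initial velocity v0 = 10 m/s, final velocity v = 14 m/s, time t = 3 s
Using a = (v - v0) / t
a = (14 - 10) / 3
a = 4 / 3
a = 4/3 m/s^2

4/3 m/s^2


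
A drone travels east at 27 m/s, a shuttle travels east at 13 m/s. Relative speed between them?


Given: v_A = 27 m/s east, v_B = 13 m/s east
Both move in the same direction; relative speed = |v_A - v_B|
|27 - 13| = |14|
= 14 m/s

14 m/s


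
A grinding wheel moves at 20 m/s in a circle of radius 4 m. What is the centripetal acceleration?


Given: v = 20 m/s, r = 4 m
Using a_c = v^2 / r
a_c = 20^2 / 4
a_c = 400 / 4
a_c = 100 m/s^2

100 m/s^2


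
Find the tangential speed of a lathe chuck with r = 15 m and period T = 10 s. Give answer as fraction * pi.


Given: radius r = 15 m, period T = 10 s
Using v = 2*pi*r / T
v = 2*pi*15 / 10
v = 30*pi / 10
v = 3*pi m/s

3*pi m/s


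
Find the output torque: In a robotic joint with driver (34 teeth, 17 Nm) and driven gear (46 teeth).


Given: N1 = 34, N2 = 46, T1 = 17 Nm
Using T2/T1 = N2/N1
T2 = T1 * N2 / N1
T2 = 17 * 46 / 34
T2 = 782 / 34
T2 = 23 Nm

23 Nm


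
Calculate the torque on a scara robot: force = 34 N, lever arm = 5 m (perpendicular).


Given: F = 34 N, r = 5 m, angle = 90 deg (perpendicular)
Using tau = F * r * sin(90)
sin(90) = 1
tau = 34 * 5 * 1
tau = 170 Nm

170 Nm


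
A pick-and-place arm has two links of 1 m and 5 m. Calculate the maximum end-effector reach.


Given: L1 = 1 m, L2 = 5 m
For a 2-link planar arm, max reach = L1 + L2 (fully extended)
Max reach = 1 + 5
Max reach = 6 m

6 m


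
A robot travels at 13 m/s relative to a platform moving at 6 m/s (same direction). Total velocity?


Given: object velocity = 13 m/s, platform velocity = 6 m/s (same direction)
Using classical velocity addition: v_total = v_object + v_platform
v_total = 13 + 6
v_total = 19 m/s

19 m/s


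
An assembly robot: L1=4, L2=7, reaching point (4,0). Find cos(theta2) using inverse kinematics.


Given: L1 = 4, L2 = 7, target (x, y) = (4, 0)
Using cos(theta2) = (x^2 + y^2 - L1^2 - L2^2) / (2*L1*L2)
x^2 + y^2 = 4^2 + 0 = 16
L1^2 + L2^2 = 16 + 49 = 65
Numerator = 16 - 65 = -49
Denominator = 2*4*7 = 56
cos(theta2) = -49/56 = -7/8

-7/8


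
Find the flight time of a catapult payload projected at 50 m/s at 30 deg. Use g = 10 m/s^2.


Given: v0 = 50 m/s, theta = 30 deg, g = 10 m/s^2
sin(30) = 1/2
Using T = 2*v0*sin(theta) / g
T = 2*50*1/2 / 10
T = 50 / 10
T = 5 s

5 s


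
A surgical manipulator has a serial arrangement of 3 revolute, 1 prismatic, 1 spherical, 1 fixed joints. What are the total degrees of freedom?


Given: serial robot with 3 revolute, 1 prismatic, 1 spherical, 1 fixed joints
DOF contribution per joint type: revolute=1, prismatic=1, spherical=3, fixed=0
DOF = 3*1 + 1*1 + 1*3 + 1*0
DOF = 7

7


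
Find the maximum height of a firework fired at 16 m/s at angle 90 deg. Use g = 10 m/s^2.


Given: v0 = 16 m/s, theta = 90 deg, g = 10 m/s^2
sin^2(90) = 1
Using H = v0^2 * sin^2(theta) / (2*g)
H = 16^2 * 1 / (2*10)
H = 256 * 1 / 20
H = 256 / 20
H = 64/5 m

64/5 m


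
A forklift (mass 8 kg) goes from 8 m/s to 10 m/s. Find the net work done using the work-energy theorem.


Given: m = 8 kg, v0 = 8 m/s, v = 10 m/s
Using W = (1/2)*m*(v^2 - v0^2)
v^2 = 10^2 = 100
v0^2 = 8^2 = 64
v^2 - v0^2 = 100 - 64 = 36
W = (1/2)*8*36 = 144 J

144 J
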